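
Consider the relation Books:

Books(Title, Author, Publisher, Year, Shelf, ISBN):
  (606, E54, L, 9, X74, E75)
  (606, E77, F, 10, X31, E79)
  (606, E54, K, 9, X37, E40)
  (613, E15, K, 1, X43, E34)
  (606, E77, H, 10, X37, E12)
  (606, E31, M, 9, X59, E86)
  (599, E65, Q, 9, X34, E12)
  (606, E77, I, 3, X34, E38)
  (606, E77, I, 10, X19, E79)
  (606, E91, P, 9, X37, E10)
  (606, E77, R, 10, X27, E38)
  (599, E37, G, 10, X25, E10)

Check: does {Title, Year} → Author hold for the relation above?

No

(Title=606, Year=9): 4 rows → Author takes values {E54, E31, E91} — violation
(Title=606, Year=10): 4 rows → Author = E77, E77, E77, E77 ✓
(Title=613, Year=1): 1 row → Author = E15 ✓
(Title=599, Year=9): 1 row → Author = E65 ✓
(Title=606, Year=3): 1 row → Author = E77 ✓
(Title=599, Year=10): 1 row → Author = E37 ✓
Two rows agree on {Title, Year} but differ on Author, so {Title, Year} → Author does not hold.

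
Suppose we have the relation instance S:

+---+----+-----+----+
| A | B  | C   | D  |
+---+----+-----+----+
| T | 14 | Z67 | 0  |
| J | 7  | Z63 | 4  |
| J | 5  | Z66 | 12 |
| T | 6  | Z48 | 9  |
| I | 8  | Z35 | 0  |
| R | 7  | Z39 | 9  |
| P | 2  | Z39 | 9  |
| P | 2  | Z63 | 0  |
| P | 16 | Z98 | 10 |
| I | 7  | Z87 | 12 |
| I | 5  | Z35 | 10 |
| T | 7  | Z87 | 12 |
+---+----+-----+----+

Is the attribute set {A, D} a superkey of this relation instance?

All 12 rows have distinct {A, D} values, so {A, D} → (all attributes) holds and {A, D} is a superkey.

Yes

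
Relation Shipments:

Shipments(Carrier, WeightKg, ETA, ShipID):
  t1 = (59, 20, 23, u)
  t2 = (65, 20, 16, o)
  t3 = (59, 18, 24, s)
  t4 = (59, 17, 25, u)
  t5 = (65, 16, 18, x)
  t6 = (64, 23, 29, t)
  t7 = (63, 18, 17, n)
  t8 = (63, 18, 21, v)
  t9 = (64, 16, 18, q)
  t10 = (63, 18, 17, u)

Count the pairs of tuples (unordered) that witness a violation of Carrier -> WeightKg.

Carrier=59: violating pairs (1,3), (1,4), (3,4) — 3 pairs.
Carrier=65: violating pairs (2,5) — 1 pair.
Carrier=64: violating pairs (6,9) — 1 pair.
Carrier=63: all 3 rows agree on WeightKg — 0 pairs.

5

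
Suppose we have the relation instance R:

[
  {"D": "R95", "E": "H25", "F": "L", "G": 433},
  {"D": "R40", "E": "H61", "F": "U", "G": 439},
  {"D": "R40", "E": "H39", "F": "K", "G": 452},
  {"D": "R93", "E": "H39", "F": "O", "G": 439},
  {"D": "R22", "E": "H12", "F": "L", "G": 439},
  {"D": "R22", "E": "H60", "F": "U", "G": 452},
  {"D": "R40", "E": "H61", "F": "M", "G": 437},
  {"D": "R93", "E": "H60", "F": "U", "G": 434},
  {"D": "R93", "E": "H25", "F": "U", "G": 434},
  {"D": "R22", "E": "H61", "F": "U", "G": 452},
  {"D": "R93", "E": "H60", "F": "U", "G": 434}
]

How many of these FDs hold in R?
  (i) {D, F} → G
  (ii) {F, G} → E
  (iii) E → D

(i) {D, F} → G: every LHS value maps to a single RHS value — holds.
(ii) {F, G} → E: (F=U, G=452): 2 rows → E takes values {H60, H61} — violation; (F=U, G=434): 3 rows → E takes values {H60, H25} — violation — fails.
(iii) E → D: E=H25: 2 rows → D takes values {R95, R93} — violation; E=H61: 3 rows → D takes values {R40, R22} — violation; E=H39: 2 rows → D takes values {R40, R93} — violation; E=H60: 3 rows → D takes values {R22, R93} — violation — fails.
1 of the 3 dependencies holds.

1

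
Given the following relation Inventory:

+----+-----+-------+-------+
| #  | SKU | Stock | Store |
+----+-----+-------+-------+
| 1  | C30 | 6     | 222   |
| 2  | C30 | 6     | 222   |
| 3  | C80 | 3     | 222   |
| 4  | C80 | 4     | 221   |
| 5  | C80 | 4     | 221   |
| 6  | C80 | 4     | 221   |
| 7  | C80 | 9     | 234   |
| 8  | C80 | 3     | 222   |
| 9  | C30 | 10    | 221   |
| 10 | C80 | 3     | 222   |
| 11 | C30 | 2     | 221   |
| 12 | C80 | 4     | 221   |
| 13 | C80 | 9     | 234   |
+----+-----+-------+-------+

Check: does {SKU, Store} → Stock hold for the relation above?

No

(SKU=C30, Store=222): rows 1, 2 → Stock = 6, 6 ✓
(SKU=C80, Store=222): rows 3, 8, 10 → Stock = 3, 3, 3 ✓
(SKU=C80, Store=221): rows 4, 5, 6, 12 → Stock = 4, 4, 4, 4 ✓
(SKU=C80, Store=234): rows 7, 13 → Stock = 9, 9 ✓
(SKU=C30, Store=221): rows 9, 11 → Stock takes values {10, 2} — violation
Two rows agree on {SKU, Store} but differ on Stock, so {SKU, Store} → Stock does not hold.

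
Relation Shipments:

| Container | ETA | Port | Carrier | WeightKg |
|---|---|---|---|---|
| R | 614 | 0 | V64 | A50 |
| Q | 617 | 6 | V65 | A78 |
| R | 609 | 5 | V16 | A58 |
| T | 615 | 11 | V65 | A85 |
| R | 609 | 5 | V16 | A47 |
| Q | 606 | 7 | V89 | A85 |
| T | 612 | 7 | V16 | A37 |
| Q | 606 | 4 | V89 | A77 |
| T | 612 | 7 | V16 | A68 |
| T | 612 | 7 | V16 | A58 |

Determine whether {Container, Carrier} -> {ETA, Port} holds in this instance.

(Container=R, Carrier=V64): 1 row → {ETA,Port} = (614, 0) ✓
(Container=Q, Carrier=V65): 1 row → {ETA,Port} = (617, 6) ✓
(Container=R, Carrier=V16): 2 rows → {ETA,Port} = (609, 5), (609, 5) ✓
(Container=T, Carrier=V65): 1 row → {ETA,Port} = (615, 11) ✓
(Container=Q, Carrier=V89): 2 rows → {ETA,Port} takes values {(606, 7), (606, 4)} — violation
(Container=T, Carrier=V16): 3 rows → {ETA,Port} = (612, 7), (612, 7), (612, 7) ✓
Two rows agree on {Container, Carrier} but differ on {ETA, Port}, so {Container, Carrier} -> {ETA, Port} does not hold.

No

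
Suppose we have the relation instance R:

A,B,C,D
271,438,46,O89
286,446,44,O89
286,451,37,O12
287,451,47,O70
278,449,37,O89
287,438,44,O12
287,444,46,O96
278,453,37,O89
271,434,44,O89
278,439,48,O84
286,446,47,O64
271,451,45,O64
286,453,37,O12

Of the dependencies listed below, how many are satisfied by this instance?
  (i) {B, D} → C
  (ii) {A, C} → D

2

(i) {B, D} → C: every LHS value maps to a single RHS value — holds.
(ii) {A, C} → D: every LHS value maps to a single RHS value — holds.
2 of the 2 dependencies hold.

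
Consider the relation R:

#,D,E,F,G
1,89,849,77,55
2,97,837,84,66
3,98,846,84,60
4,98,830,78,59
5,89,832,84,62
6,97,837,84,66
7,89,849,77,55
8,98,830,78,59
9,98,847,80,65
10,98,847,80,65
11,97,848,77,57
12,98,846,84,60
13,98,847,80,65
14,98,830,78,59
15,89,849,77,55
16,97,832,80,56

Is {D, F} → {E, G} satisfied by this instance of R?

Yes

(D=89, F=77): rows 1, 7, 15 → {E,G} = (849, 55), (849, 55), (849, 55) ✓
(D=97, F=84): rows 2, 6 → {E,G} = (837, 66), (837, 66) ✓
(D=98, F=84): rows 3, 12 → {E,G} = (846, 60), (846, 60) ✓
(D=98, F=78): rows 4, 8, 14 → {E,G} = (830, 59), (830, 59), (830, 59) ✓
(D=89, F=84): row 5 → {E,G} = (832, 62) ✓
(D=98, F=80): rows 9, 10, 13 → {E,G} = (847, 65), (847, 65), (847, 65) ✓
(D=97, F=77): row 11 → {E,G} = (848, 57) ✓
(D=97, F=80): row 16 → {E,G} = (832, 56) ✓
Every {D, F} value is associated with a single {E, G} value, so {D, F} → {E, G} holds.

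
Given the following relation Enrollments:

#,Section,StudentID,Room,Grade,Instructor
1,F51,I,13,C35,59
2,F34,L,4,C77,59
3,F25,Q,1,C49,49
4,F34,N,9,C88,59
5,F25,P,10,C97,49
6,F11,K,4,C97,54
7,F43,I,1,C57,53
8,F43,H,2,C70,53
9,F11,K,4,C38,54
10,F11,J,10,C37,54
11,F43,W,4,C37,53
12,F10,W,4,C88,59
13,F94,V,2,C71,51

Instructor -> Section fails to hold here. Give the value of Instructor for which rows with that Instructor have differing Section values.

Instructor=59: rows 1, 2, 4, 12 → Section takes values {F51, F34, F10} — violation
Instructor=49: rows 3, 5 → Section = F25, F25 ✓
Instructor=54: rows 6, 9, 10 → Section = F11, F11, F11 ✓
Instructor=53: rows 7, 8, 11 → Section = F43, F43, F43 ✓
Instructor=51: row 13 → Section = F94 ✓
The only Instructor value with inconsistent Section is Instructor=59.

59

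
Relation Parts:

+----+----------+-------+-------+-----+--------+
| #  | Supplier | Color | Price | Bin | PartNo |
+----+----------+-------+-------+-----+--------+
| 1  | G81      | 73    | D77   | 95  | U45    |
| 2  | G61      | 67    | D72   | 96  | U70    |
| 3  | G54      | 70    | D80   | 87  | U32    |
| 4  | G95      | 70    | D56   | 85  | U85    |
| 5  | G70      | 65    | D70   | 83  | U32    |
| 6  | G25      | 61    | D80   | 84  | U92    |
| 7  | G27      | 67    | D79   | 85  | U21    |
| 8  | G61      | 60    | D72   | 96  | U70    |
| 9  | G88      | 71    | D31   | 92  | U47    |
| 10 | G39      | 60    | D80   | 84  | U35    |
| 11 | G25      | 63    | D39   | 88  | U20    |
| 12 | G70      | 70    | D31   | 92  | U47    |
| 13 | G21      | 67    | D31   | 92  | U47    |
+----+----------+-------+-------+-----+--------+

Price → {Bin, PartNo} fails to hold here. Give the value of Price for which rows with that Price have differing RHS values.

D80

Price=D77: row 1 → {Bin,PartNo} = (95, U45) ✓
Price=D72: rows 2, 8 → {Bin,PartNo} = (96, U70), (96, U70) ✓
Price=D80: rows 3, 6, 10 → {Bin,PartNo} takes values {(87, U32), (84, U92), (84, U35)} — violation
Price=D56: row 4 → {Bin,PartNo} = (85, U85) ✓
Price=D70: row 5 → {Bin,PartNo} = (83, U32) ✓
Price=D79: row 7 → {Bin,PartNo} = (85, U21) ✓
Price=D31: rows 9, 12, 13 → {Bin,PartNo} = (92, U47), (92, U47), (92, U47) ✓
Price=D39: row 11 → {Bin,PartNo} = (88, U20) ✓
The only Price value with inconsistent RHS is Price=D80.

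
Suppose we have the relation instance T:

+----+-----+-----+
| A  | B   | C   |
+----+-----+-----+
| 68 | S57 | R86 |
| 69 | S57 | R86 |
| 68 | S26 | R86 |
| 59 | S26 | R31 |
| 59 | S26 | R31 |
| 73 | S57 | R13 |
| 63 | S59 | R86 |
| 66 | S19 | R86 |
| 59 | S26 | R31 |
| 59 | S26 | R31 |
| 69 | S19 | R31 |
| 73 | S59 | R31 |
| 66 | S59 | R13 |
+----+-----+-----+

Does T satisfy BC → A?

(B=S57, C=R86): 2 rows → A takes values {68, 69} — violation
(B=S26, C=R86): 1 row → A = 68 ✓
(B=S26, C=R31): 4 rows → A = 59, 59, 59, 59 ✓
(B=S57, C=R13): 1 row → A = 73 ✓
(B=S59, C=R86): 1 row → A = 63 ✓
(B=S19, C=R86): 1 row → A = 66 ✓
(B=S19, C=R31): 1 row → A = 69 ✓
(B=S59, C=R31): 1 row → A = 73 ✓
(B=S59, C=R13): 1 row → A = 66 ✓
Two rows agree on BC but differ on A, so BC → A does not hold.

No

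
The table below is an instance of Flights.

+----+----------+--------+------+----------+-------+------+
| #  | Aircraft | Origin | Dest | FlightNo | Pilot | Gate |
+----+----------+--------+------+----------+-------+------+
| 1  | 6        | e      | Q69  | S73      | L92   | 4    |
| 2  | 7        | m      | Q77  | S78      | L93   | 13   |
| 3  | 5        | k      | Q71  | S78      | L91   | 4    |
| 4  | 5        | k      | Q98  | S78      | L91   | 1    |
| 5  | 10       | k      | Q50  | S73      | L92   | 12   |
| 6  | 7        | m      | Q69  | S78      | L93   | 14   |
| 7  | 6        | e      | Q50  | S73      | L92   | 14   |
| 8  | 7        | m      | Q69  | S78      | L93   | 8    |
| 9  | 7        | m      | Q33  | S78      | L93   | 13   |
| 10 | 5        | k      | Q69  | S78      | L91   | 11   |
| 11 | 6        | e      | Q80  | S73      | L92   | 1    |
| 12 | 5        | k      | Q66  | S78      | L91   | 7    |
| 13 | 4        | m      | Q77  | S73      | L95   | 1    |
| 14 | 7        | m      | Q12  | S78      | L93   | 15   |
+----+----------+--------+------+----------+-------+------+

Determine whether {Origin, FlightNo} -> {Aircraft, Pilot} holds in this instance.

Yes

(Origin=e, FlightNo=S73): rows 1, 7, 11 → {Aircraft,Pilot} = (6, L92), (6, L92), (6, L92) ✓
(Origin=m, FlightNo=S78): rows 2, 6, 8, 9, 14 → {Aircraft,Pilot} = (7, L93), (7, L93), (7, L93), (7, L93), (7, L93) ✓
(Origin=k, FlightNo=S78): rows 3, 4, 10, 12 → {Aircraft,Pilot} = (5, L91), (5, L91), (5, L91), (5, L91) ✓
(Origin=k, FlightNo=S73): row 5 → {Aircraft,Pilot} = (10, L92) ✓
(Origin=m, FlightNo=S73): row 13 → {Aircraft,Pilot} = (4, L95) ✓
Every {Origin, FlightNo} value is associated with a single {Aircraft, Pilot} value, so {Origin, FlightNo} -> {Aircraft, Pilot} holds.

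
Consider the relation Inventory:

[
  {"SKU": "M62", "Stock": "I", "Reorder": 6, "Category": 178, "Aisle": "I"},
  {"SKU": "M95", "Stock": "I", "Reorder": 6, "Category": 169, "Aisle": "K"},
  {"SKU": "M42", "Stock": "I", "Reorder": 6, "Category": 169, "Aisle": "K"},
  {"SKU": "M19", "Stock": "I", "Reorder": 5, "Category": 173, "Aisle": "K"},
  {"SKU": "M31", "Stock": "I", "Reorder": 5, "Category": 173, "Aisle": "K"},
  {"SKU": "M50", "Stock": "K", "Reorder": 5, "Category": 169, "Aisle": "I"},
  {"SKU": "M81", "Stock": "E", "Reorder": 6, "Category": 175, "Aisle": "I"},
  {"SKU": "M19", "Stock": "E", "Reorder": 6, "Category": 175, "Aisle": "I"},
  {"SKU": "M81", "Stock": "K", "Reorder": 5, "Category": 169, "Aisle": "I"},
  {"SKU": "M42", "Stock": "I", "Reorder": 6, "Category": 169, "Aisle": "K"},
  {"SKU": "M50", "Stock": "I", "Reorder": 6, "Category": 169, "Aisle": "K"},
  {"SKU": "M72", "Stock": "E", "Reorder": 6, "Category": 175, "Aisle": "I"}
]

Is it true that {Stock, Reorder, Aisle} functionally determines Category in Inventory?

Yes

(Stock=I, Reorder=6, Aisle=I): 1 row → Category = 178 ✓
(Stock=I, Reorder=6, Aisle=K): 4 rows → Category = 169, 169, 169, 169 ✓
(Stock=I, Reorder=5, Aisle=K): 2 rows → Category = 173, 173 ✓
(Stock=K, Reorder=5, Aisle=I): 2 rows → Category = 169, 169 ✓
(Stock=E, Reorder=6, Aisle=I): 3 rows → Category = 175, 175, 175 ✓
Every {Stock, Reorder, Aisle} value is associated with a single Category value, so {Stock, Reorder, Aisle} -> Category holds.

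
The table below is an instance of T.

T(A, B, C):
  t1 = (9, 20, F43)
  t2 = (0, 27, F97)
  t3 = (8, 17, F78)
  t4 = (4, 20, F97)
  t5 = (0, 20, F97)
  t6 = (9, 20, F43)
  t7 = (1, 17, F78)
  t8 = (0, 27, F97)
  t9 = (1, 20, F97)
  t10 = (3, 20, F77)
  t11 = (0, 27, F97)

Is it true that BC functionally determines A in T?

No

(B=20, C=F43): rows 1, 6 → A = 9, 9 ✓
(B=27, C=F97): rows 2, 8, 11 → A = 0, 0, 0 ✓
(B=17, C=F78): rows 3, 7 → A takes values {8, 1} — violation
(B=20, C=F97): rows 4, 5, 9 → A takes values {4, 0, 1} — violation
(B=20, C=F77): row 10 → A = 3 ✓
Two rows agree on BC but differ on A, so BC → A does not hold.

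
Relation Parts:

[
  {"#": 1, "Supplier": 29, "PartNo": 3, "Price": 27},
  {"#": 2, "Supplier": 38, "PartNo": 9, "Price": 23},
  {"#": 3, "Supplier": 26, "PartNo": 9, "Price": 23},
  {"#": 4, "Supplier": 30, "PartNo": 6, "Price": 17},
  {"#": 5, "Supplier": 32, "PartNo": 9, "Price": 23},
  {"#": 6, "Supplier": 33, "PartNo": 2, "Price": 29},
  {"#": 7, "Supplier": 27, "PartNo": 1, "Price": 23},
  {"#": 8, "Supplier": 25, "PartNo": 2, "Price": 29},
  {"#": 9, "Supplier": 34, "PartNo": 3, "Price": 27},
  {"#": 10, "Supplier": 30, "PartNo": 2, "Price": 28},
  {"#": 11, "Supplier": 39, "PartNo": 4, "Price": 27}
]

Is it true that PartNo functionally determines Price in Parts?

PartNo=3: rows 1, 9 → Price = 27, 27 ✓
PartNo=9: rows 2, 3, 5 → Price = 23, 23, 23 ✓
PartNo=6: row 4 → Price = 17 ✓
PartNo=2: rows 6, 8, 10 → Price takes values {29, 28} — violation
PartNo=1: row 7 → Price = 23 ✓
PartNo=4: row 11 → Price = 27 ✓
Two rows agree on PartNo but differ on Price, so PartNo → Price does not hold.

No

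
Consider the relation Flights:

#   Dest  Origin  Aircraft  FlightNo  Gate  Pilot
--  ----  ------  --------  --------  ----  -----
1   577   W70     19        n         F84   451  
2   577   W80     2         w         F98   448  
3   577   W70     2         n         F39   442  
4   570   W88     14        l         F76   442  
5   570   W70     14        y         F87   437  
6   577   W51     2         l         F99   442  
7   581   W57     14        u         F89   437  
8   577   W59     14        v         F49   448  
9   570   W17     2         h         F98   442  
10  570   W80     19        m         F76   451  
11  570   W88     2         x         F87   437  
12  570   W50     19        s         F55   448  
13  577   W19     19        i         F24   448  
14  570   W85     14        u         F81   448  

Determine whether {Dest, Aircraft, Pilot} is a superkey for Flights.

Rows 3 and 6 have the same {Dest, Aircraft, Pilot} value (Dest=577, Aircraft=2, Pilot=442) but are distinct tuples, so {Dest, Aircraft, Pilot} does not determine every attribute — not a superkey.

No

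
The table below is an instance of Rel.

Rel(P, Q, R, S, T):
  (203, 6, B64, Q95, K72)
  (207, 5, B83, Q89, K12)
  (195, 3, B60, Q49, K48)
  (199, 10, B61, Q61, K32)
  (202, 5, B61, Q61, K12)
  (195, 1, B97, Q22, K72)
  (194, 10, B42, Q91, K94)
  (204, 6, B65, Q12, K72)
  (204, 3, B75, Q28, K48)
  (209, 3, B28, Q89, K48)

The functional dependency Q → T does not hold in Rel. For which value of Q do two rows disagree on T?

Q=6: 2 rows → T = K72, K72 ✓
Q=5: 2 rows → T = K12, K12 ✓
Q=3: 3 rows → T = K48, K48, K48 ✓
Q=10: 2 rows → T takes values {K32, K94} — violation
Q=1: 1 row → T = K72 ✓
The only Q value with inconsistent T is Q=10.

10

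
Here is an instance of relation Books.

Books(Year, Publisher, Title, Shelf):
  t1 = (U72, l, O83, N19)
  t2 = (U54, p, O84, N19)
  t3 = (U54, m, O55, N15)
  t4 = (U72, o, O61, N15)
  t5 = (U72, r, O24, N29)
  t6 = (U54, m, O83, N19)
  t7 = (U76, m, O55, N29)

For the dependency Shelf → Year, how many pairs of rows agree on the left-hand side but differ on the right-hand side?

Shelf=N19: violating pairs (1,2), (1,6) — 2 pairs.
Shelf=N15: violating pairs (3,4) — 1 pair.
Shelf=N29: violating pairs (5,7) — 1 pair.

4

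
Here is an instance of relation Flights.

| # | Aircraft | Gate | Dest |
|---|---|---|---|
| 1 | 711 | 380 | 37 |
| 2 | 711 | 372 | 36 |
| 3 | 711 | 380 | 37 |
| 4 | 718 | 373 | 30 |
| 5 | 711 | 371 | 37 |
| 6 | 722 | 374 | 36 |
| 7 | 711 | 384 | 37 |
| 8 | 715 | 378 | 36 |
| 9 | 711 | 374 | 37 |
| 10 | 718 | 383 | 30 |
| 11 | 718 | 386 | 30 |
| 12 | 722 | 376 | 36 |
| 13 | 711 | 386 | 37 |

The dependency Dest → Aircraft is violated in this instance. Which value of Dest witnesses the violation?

Dest=37: rows 1, 3, 5, 7, 9, 13 → Aircraft = 711, 711, 711, 711, 711, 711 ✓
Dest=36: rows 2, 6, 8, 12 → Aircraft takes values {711, 722, 715} — violation
Dest=30: rows 4, 10, 11 → Aircraft = 718, 718, 718 ✓
The only Dest value with inconsistent Aircraft is Dest=36.

36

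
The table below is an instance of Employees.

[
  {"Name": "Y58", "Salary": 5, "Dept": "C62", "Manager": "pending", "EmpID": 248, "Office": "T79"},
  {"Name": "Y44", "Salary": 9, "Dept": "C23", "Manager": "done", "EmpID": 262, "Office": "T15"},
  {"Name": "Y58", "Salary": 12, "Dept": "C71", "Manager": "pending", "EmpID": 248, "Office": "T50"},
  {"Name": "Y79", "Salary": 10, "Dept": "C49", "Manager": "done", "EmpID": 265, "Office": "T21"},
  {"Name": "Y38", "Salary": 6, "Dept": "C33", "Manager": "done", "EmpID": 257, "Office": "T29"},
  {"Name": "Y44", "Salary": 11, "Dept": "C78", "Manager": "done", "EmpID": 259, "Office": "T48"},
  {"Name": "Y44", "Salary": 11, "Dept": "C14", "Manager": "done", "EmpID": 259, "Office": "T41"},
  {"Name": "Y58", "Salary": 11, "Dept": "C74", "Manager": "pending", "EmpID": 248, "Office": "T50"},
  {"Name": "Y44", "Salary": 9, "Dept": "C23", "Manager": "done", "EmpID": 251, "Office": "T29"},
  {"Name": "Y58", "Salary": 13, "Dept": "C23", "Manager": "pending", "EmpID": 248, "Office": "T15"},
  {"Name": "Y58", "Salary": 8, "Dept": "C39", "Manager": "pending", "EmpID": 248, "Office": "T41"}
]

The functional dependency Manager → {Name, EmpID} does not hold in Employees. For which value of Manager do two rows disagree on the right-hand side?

Manager=pending: 5 rows → {Name,EmpID} = (Y58, 248), (Y58, 248), (Y58, 248), (Y58, 248), (Y58, 248) ✓
Manager=done: 6 rows → {Name,EmpID} takes values {(Y44, 262), (Y79, 265), (Y38, 257), (Y44, 259), (Y44, 251)} — violation
The only Manager value with inconsistent RHS is Manager=done.

done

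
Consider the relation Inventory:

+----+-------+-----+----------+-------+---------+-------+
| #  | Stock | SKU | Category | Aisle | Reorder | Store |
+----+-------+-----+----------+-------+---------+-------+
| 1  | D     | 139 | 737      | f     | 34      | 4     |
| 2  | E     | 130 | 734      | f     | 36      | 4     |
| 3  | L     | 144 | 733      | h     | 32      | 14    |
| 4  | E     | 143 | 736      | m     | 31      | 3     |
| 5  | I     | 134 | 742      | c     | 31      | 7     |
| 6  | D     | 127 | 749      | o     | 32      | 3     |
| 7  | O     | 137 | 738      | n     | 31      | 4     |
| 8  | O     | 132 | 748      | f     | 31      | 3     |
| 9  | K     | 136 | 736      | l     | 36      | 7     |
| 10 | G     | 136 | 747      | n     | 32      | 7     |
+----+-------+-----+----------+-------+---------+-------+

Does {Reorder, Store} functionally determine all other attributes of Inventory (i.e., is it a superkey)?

No

Rows 4 and 8 have the same {Reorder, Store} value (Reorder=31, Store=3) but are distinct tuples, so {Reorder, Store} does not determine every attribute — not a superkey.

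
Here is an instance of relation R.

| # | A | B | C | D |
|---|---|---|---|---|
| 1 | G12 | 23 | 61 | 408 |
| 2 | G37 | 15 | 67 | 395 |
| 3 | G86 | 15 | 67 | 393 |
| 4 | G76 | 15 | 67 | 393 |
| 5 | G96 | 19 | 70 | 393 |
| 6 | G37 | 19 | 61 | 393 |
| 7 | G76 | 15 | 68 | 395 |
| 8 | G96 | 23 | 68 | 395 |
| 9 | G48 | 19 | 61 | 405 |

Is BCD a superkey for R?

Rows 3 and 4 have the same BCD value (B=15, C=67, D=393) but are distinct tuples, so BCD does not determine every attribute — not a superkey.

No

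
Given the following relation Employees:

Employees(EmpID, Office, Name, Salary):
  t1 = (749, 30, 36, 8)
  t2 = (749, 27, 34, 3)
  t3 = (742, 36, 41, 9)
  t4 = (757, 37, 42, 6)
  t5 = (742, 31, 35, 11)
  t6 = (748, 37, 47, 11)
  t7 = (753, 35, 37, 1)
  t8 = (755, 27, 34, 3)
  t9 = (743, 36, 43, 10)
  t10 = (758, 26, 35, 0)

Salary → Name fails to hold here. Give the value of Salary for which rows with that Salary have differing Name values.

Salary=8: row 1 → Name = 36 ✓
Salary=3: rows 2, 8 → Name = 34, 34 ✓
Salary=9: row 3 → Name = 41 ✓
Salary=6: row 4 → Name = 42 ✓
Salary=11: rows 5, 6 → Name takes values {35, 47} — violation
Salary=1: row 7 → Name = 37 ✓
Salary=10: row 9 → Name = 43 ✓
Salary=0: row 10 → Name = 35 ✓
The only Salary value with inconsistent Name is Salary=11.

11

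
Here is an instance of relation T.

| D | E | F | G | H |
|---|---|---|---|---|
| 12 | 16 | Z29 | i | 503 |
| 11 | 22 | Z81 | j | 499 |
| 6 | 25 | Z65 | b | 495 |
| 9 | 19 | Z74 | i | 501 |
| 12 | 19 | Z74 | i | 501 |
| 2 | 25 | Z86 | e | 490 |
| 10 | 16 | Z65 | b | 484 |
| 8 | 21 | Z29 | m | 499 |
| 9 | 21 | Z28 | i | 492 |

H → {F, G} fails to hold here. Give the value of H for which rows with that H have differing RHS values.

499

H=503: 1 row → {F,G} = (Z29, i) ✓
H=499: 2 rows → {F,G} takes values {(Z81, j), (Z29, m)} — violation
H=495: 1 row → {F,G} = (Z65, b) ✓
H=501: 2 rows → {F,G} = (Z74, i), (Z74, i) ✓
H=490: 1 row → {F,G} = (Z86, e) ✓
H=484: 1 row → {F,G} = (Z65, b) ✓
H=492: 1 row → {F,G} = (Z28, i) ✓
The only H value with inconsistent RHS is H=499.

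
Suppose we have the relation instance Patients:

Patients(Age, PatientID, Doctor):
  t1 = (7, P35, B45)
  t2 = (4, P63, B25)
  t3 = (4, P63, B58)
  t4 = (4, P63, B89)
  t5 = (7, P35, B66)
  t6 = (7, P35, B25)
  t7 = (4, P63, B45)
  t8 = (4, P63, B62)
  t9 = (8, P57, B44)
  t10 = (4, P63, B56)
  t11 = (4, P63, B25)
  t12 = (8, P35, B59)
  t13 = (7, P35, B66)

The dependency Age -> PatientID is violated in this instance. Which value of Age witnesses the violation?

8

Age=7: rows 1, 5, 6, 13 → PatientID = P35, P35, P35, P35 ✓
Age=4: rows 2, 3, 4, 7, 8, 10, 11 → PatientID = P63, P63, P63, P63, P63, P63, P63 ✓
Age=8: rows 9, 12 → PatientID takes values {P57, P35} — violation
The only Age value with inconsistent PatientID is Age=8.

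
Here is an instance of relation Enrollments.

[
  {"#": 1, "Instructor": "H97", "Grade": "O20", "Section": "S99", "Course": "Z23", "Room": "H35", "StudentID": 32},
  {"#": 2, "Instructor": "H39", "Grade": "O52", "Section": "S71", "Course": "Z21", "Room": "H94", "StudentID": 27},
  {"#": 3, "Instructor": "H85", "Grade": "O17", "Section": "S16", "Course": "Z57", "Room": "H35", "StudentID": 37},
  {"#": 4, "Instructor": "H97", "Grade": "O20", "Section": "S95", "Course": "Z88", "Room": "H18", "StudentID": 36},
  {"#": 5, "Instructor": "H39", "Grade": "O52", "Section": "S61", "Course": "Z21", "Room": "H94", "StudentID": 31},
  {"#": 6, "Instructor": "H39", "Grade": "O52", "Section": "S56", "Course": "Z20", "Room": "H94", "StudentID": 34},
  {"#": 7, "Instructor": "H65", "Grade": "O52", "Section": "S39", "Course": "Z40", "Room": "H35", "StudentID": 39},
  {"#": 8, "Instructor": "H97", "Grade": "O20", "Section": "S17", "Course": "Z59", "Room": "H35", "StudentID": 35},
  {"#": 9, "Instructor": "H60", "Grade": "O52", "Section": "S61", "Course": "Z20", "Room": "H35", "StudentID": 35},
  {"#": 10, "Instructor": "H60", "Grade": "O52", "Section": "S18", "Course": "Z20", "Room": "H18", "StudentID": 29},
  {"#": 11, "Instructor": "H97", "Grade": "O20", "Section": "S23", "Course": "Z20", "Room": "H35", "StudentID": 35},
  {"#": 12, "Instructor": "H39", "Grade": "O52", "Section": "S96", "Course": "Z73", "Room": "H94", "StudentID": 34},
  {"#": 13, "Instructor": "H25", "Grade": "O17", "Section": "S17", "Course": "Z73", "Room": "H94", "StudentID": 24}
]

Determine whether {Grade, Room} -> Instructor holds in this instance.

(Grade=O20, Room=H35): rows 1, 8, 11 → Instructor = H97, H97, H97 ✓
(Grade=O52, Room=H94): rows 2, 5, 6, 12 → Instructor = H39, H39, H39, H39 ✓
(Grade=O17, Room=H35): row 3 → Instructor = H85 ✓
(Grade=O20, Room=H18): row 4 → Instructor = H97 ✓
(Grade=O52, Room=H35): rows 7, 9 → Instructor takes values {H65, H60} — violation
(Grade=O52, Room=H18): row 10 → Instructor = H60 ✓
(Grade=O17, Room=H94): row 13 → Instructor = H25 ✓
Two rows agree on {Grade, Room} but differ on Instructor, so {Grade, Room} -> Instructor does not hold.

No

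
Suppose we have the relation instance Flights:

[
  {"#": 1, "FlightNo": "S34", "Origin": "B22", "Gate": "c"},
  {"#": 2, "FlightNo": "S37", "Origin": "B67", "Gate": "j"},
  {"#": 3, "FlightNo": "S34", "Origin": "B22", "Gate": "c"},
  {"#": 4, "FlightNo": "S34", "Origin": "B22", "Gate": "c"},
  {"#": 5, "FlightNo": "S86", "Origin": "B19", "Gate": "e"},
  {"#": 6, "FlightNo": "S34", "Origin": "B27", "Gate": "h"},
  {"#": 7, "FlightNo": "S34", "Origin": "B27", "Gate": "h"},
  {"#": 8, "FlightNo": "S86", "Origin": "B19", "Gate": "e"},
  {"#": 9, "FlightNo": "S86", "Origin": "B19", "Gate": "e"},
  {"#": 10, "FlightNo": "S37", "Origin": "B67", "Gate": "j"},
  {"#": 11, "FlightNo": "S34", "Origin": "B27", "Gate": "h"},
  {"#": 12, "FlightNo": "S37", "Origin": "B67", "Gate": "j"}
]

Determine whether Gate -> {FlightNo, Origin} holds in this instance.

Gate=c: rows 1, 3, 4 → {FlightNo,Origin} = (S34, B22), (S34, B22), (S34, B22) ✓
Gate=j: rows 2, 10, 12 → {FlightNo,Origin} = (S37, B67), (S37, B67), (S37, B67) ✓
Gate=e: rows 5, 8, 9 → {FlightNo,Origin} = (S86, B19), (S86, B19), (S86, B19) ✓
Gate=h: rows 6, 7, 11 → {FlightNo,Origin} = (S34, B27), (S34, B27), (S34, B27) ✓
Every Gate value is associated with a single {FlightNo, Origin} value, so Gate -> {FlightNo, Origin} holds.

Yes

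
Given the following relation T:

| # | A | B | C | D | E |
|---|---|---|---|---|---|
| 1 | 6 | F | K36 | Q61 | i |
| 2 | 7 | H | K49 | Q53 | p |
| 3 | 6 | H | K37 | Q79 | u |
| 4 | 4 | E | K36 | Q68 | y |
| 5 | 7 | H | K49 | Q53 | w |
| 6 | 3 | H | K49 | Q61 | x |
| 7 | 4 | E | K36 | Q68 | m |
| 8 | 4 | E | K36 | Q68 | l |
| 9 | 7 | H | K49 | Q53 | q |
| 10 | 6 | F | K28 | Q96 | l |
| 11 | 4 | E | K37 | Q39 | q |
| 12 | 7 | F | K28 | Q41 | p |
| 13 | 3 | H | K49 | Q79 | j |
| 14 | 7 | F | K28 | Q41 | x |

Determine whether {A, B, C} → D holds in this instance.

(A=6, B=F, C=K36): row 1 → D = Q61 ✓
(A=7, B=H, C=K49): rows 2, 5, 9 → D = Q53, Q53, Q53 ✓
(A=6, B=H, C=K37): row 3 → D = Q79 ✓
(A=4, B=E, C=K36): rows 4, 7, 8 → D = Q68, Q68, Q68 ✓
(A=3, B=H, C=K49): rows 6, 13 → D takes values {Q61, Q79} — violation
(A=6, B=F, C=K28): row 10 → D = Q96 ✓
(A=4, B=E, C=K37): row 11 → D = Q39 ✓
(A=7, B=F, C=K28): rows 12, 14 → D = Q41, Q41 ✓
Two rows agree on {A, B, C} but differ on D, so {A, B, C} → D does not hold.

No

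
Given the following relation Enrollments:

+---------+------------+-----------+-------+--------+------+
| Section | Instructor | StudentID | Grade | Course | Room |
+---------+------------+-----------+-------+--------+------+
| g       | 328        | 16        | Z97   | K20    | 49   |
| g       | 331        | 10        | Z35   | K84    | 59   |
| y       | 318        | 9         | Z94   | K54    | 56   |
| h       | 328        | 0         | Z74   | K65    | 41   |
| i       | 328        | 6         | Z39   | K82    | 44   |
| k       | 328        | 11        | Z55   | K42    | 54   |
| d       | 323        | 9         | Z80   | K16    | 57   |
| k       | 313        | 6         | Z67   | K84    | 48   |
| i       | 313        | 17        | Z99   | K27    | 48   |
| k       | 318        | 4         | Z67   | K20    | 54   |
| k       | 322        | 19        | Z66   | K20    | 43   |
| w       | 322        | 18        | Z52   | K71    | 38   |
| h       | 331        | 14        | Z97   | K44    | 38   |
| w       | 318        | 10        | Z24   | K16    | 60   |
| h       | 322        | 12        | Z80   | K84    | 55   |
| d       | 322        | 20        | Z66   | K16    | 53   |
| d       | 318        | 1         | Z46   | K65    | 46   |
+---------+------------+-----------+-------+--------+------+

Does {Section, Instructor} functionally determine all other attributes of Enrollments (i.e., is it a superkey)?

Yes

All 17 rows have distinct {Section, Instructor} values, so {Section, Instructor} → (all attributes) holds and {Section, Instructor} is a superkey.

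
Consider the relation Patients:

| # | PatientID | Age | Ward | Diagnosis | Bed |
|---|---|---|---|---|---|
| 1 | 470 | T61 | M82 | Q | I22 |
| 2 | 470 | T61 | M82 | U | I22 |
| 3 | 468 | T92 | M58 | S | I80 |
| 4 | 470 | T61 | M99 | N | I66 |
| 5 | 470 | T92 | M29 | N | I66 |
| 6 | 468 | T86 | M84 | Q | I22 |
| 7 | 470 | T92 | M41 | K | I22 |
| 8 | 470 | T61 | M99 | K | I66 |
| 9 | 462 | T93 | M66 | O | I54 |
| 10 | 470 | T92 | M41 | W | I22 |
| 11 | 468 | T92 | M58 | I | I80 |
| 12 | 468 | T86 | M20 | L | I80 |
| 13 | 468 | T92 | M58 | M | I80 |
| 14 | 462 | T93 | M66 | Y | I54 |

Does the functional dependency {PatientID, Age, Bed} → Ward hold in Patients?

(PatientID=470, Age=T61, Bed=I22): rows 1, 2 → Ward = M82, M82 ✓
(PatientID=468, Age=T92, Bed=I80): rows 3, 11, 13 → Ward = M58, M58, M58 ✓
(PatientID=470, Age=T61, Bed=I66): rows 4, 8 → Ward = M99, M99 ✓
(PatientID=470, Age=T92, Bed=I66): row 5 → Ward = M29 ✓
(PatientID=468, Age=T86, Bed=I22): row 6 → Ward = M84 ✓
(PatientID=470, Age=T92, Bed=I22): rows 7, 10 → Ward = M41, M41 ✓
(PatientID=462, Age=T93, Bed=I54): rows 9, 14 → Ward = M66, M66 ✓
(PatientID=468, Age=T86, Bed=I80): row 12 → Ward = M20 ✓
Every {PatientID, Age, Bed} value is associated with a single Ward value, so {PatientID, Age, Bed} → Ward holds.

Yes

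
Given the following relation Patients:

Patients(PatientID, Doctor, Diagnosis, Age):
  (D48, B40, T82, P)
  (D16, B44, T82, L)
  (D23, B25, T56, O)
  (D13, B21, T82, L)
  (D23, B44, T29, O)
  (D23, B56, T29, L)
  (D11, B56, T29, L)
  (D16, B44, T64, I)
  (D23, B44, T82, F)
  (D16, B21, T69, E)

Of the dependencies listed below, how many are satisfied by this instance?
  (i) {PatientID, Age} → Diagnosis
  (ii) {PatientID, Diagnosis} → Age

0

(i) {PatientID, Age} → Diagnosis: (PatientID=D23, Age=O): 2 rows → Diagnosis takes values {T56, T29} — violation — fails.
(ii) {PatientID, Diagnosis} → Age: (PatientID=D23, Diagnosis=T29): 2 rows → Age takes values {O, L} — violation — fails.
None of the 2 dependencies hold.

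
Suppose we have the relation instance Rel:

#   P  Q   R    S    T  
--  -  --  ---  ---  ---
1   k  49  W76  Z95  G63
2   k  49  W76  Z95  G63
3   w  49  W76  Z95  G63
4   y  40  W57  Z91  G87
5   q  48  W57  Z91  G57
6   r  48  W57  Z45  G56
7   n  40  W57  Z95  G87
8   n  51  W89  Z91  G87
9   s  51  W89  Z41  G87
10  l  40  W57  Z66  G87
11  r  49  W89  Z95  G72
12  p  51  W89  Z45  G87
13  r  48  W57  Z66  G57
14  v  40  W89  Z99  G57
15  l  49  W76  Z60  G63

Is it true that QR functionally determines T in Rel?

(Q=49, R=W76): rows 1, 2, 3, 15 → T = G63, G63, G63, G63 ✓
(Q=40, R=W57): rows 4, 7, 10 → T = G87, G87, G87 ✓
(Q=48, R=W57): rows 5, 6, 13 → T takes values {G57, G56} — violation
(Q=51, R=W89): rows 8, 9, 12 → T = G87, G87, G87 ✓
(Q=49, R=W89): row 11 → T = G72 ✓
(Q=40, R=W89): row 14 → T = G57 ✓
Two rows agree on QR but differ on T, so QR -> T does not hold.

No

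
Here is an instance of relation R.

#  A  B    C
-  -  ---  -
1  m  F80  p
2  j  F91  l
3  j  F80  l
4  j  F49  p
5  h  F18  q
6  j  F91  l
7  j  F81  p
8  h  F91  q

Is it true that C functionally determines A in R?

No

C=p: rows 1, 4, 7 → A takes values {m, j} — violation
C=l: rows 2, 3, 6 → A = j, j, j ✓
C=q: rows 5, 8 → A = h, h ✓
Two rows agree on C but differ on A, so C → A does not hold.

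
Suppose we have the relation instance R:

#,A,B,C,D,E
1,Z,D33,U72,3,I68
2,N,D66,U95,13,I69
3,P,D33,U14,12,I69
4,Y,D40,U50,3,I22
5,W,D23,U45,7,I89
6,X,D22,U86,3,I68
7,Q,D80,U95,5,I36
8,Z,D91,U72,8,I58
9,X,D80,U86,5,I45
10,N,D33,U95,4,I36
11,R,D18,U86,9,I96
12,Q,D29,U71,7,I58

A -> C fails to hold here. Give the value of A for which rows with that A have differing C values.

Q

A=Z: rows 1, 8 → C = U72, U72 ✓
A=N: rows 2, 10 → C = U95, U95 ✓
A=P: row 3 → C = U14 ✓
A=Y: row 4 → C = U50 ✓
A=W: row 5 → C = U45 ✓
A=X: rows 6, 9 → C = U86, U86 ✓
A=Q: rows 7, 12 → C takes values {U95, U71} — violation
A=R: row 11 → C = U86 ✓
The only A value with inconsistent C is A=Q.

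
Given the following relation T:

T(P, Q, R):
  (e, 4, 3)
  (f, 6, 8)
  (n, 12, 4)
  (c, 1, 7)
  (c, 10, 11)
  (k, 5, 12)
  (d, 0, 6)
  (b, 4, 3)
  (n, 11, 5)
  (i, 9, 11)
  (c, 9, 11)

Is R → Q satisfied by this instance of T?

No

R=3: 2 rows → Q = 4, 4 ✓
R=8: 1 row → Q = 6 ✓
R=4: 1 row → Q = 12 ✓
R=7: 1 row → Q = 1 ✓
R=11: 3 rows → Q takes values {10, 9} — violation
R=12: 1 row → Q = 5 ✓
R=6: 1 row → Q = 0 ✓
R=5: 1 row → Q = 11 ✓
Two rows agree on R but differ on Q, so R → Q does not hold.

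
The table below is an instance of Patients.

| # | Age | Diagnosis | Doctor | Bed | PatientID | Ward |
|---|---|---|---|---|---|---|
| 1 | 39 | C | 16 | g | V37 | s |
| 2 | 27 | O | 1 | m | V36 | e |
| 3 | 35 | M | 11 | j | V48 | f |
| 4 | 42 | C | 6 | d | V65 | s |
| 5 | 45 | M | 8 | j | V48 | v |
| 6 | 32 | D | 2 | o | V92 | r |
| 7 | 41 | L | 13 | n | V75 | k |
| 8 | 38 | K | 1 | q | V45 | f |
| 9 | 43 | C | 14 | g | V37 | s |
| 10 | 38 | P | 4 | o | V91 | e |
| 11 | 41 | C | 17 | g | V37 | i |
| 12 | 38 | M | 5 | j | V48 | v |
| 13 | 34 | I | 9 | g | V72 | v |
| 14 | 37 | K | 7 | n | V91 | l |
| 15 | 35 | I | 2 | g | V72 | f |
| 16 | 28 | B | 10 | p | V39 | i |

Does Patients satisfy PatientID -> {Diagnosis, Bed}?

No

PatientID=V37: rows 1, 9, 11 → {Diagnosis,Bed} = (C, g), (C, g), (C, g) ✓
PatientID=V36: row 2 → {Diagnosis,Bed} = (O, m) ✓
PatientID=V48: rows 3, 5, 12 → {Diagnosis,Bed} = (M, j), (M, j), (M, j) ✓
PatientID=V65: row 4 → {Diagnosis,Bed} = (C, d) ✓
PatientID=V92: row 6 → {Diagnosis,Bed} = (D, o) ✓
PatientID=V75: row 7 → {Diagnosis,Bed} = (L, n) ✓
PatientID=V45: row 8 → {Diagnosis,Bed} = (K, q) ✓
PatientID=V91: rows 10, 14 → {Diagnosis,Bed} takes values {(P, o), (K, n)} — violation
PatientID=V72: rows 13, 15 → {Diagnosis,Bed} = (I, g), (I, g) ✓
PatientID=V39: row 16 → {Diagnosis,Bed} = (B, p) ✓
Two rows agree on PatientID but differ on {Diagnosis, Bed}, so PatientID -> {Diagnosis, Bed} does not hold.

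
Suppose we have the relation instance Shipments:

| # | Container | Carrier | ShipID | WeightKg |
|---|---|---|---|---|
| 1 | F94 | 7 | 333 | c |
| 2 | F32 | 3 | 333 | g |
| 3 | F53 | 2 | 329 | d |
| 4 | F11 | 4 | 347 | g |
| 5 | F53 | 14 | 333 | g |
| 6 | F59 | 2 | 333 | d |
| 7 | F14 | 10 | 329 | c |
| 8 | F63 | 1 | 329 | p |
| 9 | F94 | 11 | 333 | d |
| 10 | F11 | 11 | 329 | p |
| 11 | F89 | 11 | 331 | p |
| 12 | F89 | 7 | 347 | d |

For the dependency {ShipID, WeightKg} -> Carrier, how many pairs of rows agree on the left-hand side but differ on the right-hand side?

(ShipID=333, WeightKg=g): violating pairs (2,5) — 1 pair.
(ShipID=333, WeightKg=d): violating pairs (6,9) — 1 pair.
(ShipID=329, WeightKg=p): violating pairs (8,10) — 1 pair.

3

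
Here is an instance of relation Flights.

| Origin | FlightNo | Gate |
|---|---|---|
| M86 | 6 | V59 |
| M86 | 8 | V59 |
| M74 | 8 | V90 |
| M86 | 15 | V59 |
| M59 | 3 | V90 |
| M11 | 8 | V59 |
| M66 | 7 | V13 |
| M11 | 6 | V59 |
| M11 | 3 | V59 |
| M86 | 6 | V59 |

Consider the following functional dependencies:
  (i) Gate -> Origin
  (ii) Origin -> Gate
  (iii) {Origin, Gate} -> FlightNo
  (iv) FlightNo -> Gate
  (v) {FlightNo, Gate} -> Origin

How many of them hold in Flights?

(i) Gate -> Origin: Gate=V59: 7 rows → Origin takes values {M86, M11} — violation; Gate=V90: 2 rows → Origin takes values {M74, M59} — violation — fails.
(ii) Origin -> Gate: every LHS value maps to a single RHS value — holds.
(iii) {Origin, Gate} -> FlightNo: (Origin=M86, Gate=V59): 4 rows → FlightNo takes values {6, 8, 15} — violation; (Origin=M11, Gate=V59): 3 rows → FlightNo takes values {8, 6, 3} — violation — fails.
(iv) FlightNo -> Gate: FlightNo=8: 3 rows → Gate takes values {V59, V90} — violation; FlightNo=3: 2 rows → Gate takes values {V90, V59} — violation — fails.
(v) {FlightNo, Gate} -> Origin: (FlightNo=6, Gate=V59): 3 rows → Origin takes values {M86, M11} — violation; (FlightNo=8, Gate=V59): 2 rows → Origin takes values {M86, M11} — violation — fails.
1 of the 5 dependencies holds.

1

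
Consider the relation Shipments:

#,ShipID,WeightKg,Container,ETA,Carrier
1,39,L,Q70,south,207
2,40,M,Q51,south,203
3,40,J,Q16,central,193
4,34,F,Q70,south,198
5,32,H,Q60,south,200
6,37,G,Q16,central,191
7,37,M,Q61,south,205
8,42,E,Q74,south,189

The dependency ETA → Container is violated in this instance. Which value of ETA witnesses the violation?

south

ETA=south: rows 1, 2, 4, 5, 7, 8 → Container takes values {Q70, Q51, Q60, Q61, Q74} — violation
ETA=central: rows 3, 6 → Container = Q16, Q16 ✓
The only ETA value with inconsistent Container is ETA=south.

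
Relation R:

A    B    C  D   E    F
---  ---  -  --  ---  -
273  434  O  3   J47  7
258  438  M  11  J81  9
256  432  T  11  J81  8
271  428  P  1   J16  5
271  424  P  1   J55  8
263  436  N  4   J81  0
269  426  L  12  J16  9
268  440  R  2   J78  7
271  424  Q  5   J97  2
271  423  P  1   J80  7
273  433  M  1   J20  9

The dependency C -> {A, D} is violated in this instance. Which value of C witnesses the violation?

M

C=O: 1 row → {A,D} = (273, 3) ✓
C=M: 2 rows → {A,D} takes values {(258, 11), (273, 1)} — violation
C=T: 1 row → {A,D} = (256, 11) ✓
C=P: 3 rows → {A,D} = (271, 1), (271, 1), (271, 1) ✓
C=N: 1 row → {A,D} = (263, 4) ✓
C=L: 1 row → {A,D} = (269, 12) ✓
C=R: 1 row → {A,D} = (268, 2) ✓
C=Q: 1 row → {A,D} = (271, 5) ✓
The only C value with inconsistent RHS is C=M.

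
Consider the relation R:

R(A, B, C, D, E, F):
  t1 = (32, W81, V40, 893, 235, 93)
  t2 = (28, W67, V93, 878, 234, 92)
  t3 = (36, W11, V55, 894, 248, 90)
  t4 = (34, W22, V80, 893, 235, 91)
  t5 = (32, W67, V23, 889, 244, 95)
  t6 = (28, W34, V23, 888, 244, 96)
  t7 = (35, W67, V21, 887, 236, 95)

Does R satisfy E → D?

E=235: rows 1, 4 → D = 893, 893 ✓
E=234: row 2 → D = 878 ✓
E=248: row 3 → D = 894 ✓
E=244: rows 5, 6 → D takes values {889, 888} — violation
E=236: row 7 → D = 887 ✓
Two rows agree on E but differ on D, so E → D does not hold.

No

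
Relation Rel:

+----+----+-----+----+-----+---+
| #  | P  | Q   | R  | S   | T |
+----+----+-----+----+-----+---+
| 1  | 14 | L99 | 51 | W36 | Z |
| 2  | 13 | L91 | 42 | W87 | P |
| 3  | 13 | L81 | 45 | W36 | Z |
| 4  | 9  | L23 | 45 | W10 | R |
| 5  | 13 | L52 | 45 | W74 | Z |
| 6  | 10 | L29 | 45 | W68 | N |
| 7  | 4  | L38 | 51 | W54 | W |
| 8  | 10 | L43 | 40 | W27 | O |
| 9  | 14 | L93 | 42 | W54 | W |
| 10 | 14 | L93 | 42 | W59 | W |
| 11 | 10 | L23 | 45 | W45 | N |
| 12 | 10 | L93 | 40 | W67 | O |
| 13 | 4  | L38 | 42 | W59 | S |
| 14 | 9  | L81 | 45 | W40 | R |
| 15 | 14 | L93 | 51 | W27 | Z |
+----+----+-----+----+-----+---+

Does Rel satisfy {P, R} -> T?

Yes

(P=14, R=51): rows 1, 15 → T = Z, Z ✓
(P=13, R=42): row 2 → T = P ✓
(P=13, R=45): rows 3, 5 → T = Z, Z ✓
(P=9, R=45): rows 4, 14 → T = R, R ✓
(P=10, R=45): rows 6, 11 → T = N, N ✓
(P=4, R=51): row 7 → T = W ✓
(P=10, R=40): rows 8, 12 → T = O, O ✓
(P=14, R=42): rows 9, 10 → T = W, W ✓
(P=4, R=42): row 13 → T = S ✓
Every {P, R} value is associated with a single T value, so {P, R} -> T holds.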